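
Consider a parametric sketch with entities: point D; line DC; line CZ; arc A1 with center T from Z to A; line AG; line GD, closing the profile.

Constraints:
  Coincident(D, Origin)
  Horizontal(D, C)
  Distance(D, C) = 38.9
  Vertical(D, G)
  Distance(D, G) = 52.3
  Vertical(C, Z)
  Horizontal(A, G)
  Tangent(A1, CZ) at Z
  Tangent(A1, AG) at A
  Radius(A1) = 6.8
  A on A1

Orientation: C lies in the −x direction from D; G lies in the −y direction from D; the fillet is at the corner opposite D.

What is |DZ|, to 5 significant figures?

59.862

D is at the origin; DC is horizontal with |DC| = 38.9 and C on the −x side, so C = (-38.900, 0.0000). D and G share the same x with |DG| = 52.3 and G on the −y side, so G = (0.0000, -52.300). The virtual corner opposite D is at (-38.900, -52.300). Since A1 is tangent to CZ there, TZ ⟂ CZ and A1 meets AG tangentially, so TA is at right angles to AG, with radius 6.8, so the center T sits 6.8 in from both sides at T = (-32.100, -45.500). That places the tangent points at Z = (-38.900, -45.500) on CZ and A = (-32.100, -52.300) on AG. Then |DZ| = |Z − D| = 59.862.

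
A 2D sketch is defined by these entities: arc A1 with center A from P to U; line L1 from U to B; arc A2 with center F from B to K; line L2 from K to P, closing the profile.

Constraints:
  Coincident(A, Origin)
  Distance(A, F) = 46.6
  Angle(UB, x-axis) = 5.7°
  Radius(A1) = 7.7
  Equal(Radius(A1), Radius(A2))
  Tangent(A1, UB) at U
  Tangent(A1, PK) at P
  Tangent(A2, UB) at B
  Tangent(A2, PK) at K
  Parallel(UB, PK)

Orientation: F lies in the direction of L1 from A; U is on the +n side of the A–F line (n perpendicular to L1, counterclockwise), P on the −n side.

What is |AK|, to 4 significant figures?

47.23

The slot axis is L1's direction at 5.7°, so u = (cos 5.7°, sin 5.7°) = (0.9951, 0.09932) and n = (−sin 5.7°, cos 5.7°) = (-0.09932, 0.9951). A is at the origin and F lies 46.6 along u from A, so F = 46.6·u = (46.37, 4.628). Tangency of A1 to both parallel lines with radius 7.7 puts U and P at A ± 7.7·n: U = (-0.7648, 7.662), P = (0.7648, -7.662). Equal radii place B and K the same way about F: B = F + 7.7·n = (45.60, 12.29), K = F − 7.7·n = (47.13, -3.034). Then |AK| = |K − A| = 47.23.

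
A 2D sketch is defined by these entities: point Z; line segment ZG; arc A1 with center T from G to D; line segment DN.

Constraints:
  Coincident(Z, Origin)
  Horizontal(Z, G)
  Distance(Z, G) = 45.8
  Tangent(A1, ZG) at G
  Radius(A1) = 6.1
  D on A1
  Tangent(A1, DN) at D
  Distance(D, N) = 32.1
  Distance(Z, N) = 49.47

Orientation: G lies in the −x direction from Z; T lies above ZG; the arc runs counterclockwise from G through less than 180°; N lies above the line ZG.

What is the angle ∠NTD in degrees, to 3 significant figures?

79.2°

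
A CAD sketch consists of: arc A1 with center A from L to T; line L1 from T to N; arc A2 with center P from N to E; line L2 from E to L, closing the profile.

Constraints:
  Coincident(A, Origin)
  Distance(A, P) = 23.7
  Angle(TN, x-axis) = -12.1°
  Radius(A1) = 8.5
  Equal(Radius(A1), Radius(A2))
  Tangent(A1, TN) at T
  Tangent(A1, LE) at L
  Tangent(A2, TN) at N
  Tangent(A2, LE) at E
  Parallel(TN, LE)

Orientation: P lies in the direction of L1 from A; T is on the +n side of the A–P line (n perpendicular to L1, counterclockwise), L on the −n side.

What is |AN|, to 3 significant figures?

25.2

The slot axis is L1's direction at -12.1°, so u = (cos -12.1°, sin -12.1°) = (0.978, -0.210) and n = (−sin -12.1°, cos -12.1°) = (0.210, 0.978). A is at the origin and P lies 23.7 along u from A, so P = 23.7·u = (23.2, -4.97). Tangency of A1 to both parallel lines with radius 8.5 puts T and L at A ± 8.5·n: T = (1.78, 8.31), L = (-1.78, -8.31). Equal radii place N and E the same way about P: N = P + 8.5·n = (25.0, 3.34), E = P − 8.5·n = (21.4, -13.3). Then |AN| = |N − A| = 25.2.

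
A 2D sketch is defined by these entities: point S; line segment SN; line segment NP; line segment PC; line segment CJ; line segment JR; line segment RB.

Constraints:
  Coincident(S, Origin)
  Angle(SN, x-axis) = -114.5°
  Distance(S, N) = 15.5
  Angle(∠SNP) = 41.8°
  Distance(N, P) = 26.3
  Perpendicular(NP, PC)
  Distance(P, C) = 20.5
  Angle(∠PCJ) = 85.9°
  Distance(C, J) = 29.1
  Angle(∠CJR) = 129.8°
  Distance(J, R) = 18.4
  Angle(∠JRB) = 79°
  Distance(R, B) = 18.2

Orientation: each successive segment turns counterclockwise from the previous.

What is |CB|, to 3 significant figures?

33.9

S is at the origin; SN runs at -114.5° with length 15.5, so N = (-6.43, -14.1). ∠SNP = 41.8° gives NP at 23.7° from the x-axis; with |NP| = 26.3, P = (17.7, -3.53). NP ⟂ PC, so PC runs at 114°; with |PC| = 20.5, C = (9.41, 15.2). ∠PCJ = 85.9° gives CJ at -152° from the x-axis; with |CJ| = 29.1, J = (-16.3, 1.67). ∠CJR = 129.8° gives JR at -102° from the x-axis; with |JR| = 18.4, R = (-20.2, -16.3). ∠JRB = 79.0° gives RB at -1.00° from the x-axis; with |RB| = 18.2, B = (-1.96, -16.6). Then |CB| = |B − C| = 33.9.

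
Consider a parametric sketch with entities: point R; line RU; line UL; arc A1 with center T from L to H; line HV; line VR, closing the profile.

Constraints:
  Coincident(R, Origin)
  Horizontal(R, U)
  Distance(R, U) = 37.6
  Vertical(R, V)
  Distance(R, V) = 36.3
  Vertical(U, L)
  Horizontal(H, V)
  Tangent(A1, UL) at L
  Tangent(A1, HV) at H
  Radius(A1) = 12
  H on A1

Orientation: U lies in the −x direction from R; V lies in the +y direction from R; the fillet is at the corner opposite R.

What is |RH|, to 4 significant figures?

44.42

R is at the origin; RU is horizontal with |RU| = 37.6 and U on the −x side, so U = (-37.60, 0.000). R and V share the same x with |RV| = 36.3 and V on the +y side, so V = (0.000, 36.30). The virtual corner opposite R is at (-37.60, 36.30). A1 meets UL tangentially, so TL is at right angles to UL and since A1 is tangent to HV there, TH ⟂ HV, with radius 12.0, so the center T sits 12.0 in from both sides at T = (-25.60, 24.30). That places the tangent points at L = (-37.60, 24.30) on UL and H = (-25.60, 36.30) on HV. Then |RH| = |H − R| = 44.42.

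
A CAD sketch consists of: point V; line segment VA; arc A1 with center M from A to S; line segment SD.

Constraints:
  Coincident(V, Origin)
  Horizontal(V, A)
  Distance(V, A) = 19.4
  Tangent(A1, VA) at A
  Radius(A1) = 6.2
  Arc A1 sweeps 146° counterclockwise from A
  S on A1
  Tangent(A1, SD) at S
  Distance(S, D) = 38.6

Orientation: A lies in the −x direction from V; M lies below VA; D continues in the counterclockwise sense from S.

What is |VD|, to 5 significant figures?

34.168

V is at the origin; VA is horizontal with |VA| = 19.4 and A on the −x side, so A = (-19.400, 0.0000). Since A1 is tangent to VA there, MA ⟂ VA, so M = A + (0, -6.2) = (-19.400, -6.2000). On A1, A sits at bearing 90° from M; a 146° counterclockwise sweep puts S at bearing 236°, so S = M + 6.2·(cos 236°, sin 236°) = (-22.867, -11.340). A1 meets SD tangentially, so MS is at right angles to SD, so SD runs along (−sin 236°, cos 236°); with |SD| = 38.6, D = (9.1339, -32.925). Then |VD| = |D − V| = 34.168.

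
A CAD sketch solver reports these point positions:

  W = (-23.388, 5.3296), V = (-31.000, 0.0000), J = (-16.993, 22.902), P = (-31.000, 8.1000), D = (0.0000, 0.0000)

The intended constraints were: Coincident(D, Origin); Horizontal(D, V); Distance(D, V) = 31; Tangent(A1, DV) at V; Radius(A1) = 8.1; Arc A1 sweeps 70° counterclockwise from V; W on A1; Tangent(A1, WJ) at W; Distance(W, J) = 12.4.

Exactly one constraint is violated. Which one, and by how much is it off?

Distance(W, J) = 12.4 — off by 6.30.

D = (0.00, 0.00) ✓; D.y = 0.00, V.y = 0.00 ✓; |DV| = 31.00 ✓; ∠(PV, VD) = 90.00° ✓; |PV| = 8.100 ✓; bearing(P→W) − bearing(P→V) = 70.00° ✓; |PW| = 8.100 ✓; ∠(PW, WJ) = 90.00° ✓; |WJ| = 18.70 ✗.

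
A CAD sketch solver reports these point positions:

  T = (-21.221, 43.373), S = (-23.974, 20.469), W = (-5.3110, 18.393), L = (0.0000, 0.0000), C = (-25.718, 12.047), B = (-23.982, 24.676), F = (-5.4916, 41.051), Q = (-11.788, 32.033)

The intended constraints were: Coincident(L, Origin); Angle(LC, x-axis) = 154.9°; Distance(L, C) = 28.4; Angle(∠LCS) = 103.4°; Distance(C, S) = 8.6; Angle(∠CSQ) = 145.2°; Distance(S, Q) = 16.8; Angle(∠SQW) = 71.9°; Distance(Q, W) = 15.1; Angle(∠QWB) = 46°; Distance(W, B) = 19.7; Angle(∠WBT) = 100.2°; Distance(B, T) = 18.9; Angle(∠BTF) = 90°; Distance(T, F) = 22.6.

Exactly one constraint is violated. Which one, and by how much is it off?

Distance(T, F) = 22.6 — off by 6.70.

L = (0.00, 0.00) ✓; LC at 154.9° ✓; |LC| = 28.40 ✓; ∠LCS = 103.4° ✓; |CS| = 8.601 ✓; ∠CSQ = 145.2° ✓; |SQ| = 16.80 ✓; ∠SQW = 71.90° ✓; |QW| = 15.10 ✓; ∠QWB = 46.00° ✓; |WB| = 19.70 ✓; ∠WBT = 100.2° ✓; |BT| = 18.90 ✓; ∠BTF = 90.00° ✓; |TF| = 15.90 ✗.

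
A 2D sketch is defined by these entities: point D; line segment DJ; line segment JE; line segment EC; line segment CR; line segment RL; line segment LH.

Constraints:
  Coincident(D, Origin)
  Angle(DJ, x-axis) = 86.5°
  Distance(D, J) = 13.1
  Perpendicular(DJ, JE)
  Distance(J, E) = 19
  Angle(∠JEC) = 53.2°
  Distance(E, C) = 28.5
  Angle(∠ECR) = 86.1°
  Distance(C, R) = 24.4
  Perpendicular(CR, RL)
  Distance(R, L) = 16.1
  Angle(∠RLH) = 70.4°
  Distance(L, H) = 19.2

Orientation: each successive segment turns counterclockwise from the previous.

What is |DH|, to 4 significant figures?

3.846

D is at the origin; DJ runs at 86.5° with length 13.1, so J = (0.7997, 13.08). The perpendicularity gives JE at right angles to DJ, so JE runs at 176.5°; with |JE| = 19.0, E = (-18.16, 14.24). ∠JEC = 53.2° gives EC at -56.70° from the x-axis; with |EC| = 28.5, C = (-2.518, -9.585). ∠ECR = 86.1° gives CR at 37.20° from the x-axis; with |CR| = 24.4, R = (16.92, 5.167). CR is perpendicular to RL, so RL runs at 127.2°; with |RL| = 16.1, L = (7.184, 17.99). ∠RLH = 70.4° gives LH at -123.2° from the x-axis; with |LH| = 19.2, H = (-3.330, 1.925). Then |DH| = |H − D| = 3.846.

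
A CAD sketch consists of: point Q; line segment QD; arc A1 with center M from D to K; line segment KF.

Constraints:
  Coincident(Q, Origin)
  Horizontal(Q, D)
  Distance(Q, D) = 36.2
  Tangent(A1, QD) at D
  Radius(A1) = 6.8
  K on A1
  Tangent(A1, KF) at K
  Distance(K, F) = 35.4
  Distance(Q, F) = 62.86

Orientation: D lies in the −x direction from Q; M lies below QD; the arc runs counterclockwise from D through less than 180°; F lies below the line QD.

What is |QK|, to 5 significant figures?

43.341

Checks: |MK| = 6.800 ✓; ∠(MK, KF) = 90.00° ✓; |KF| = 35.40 ✓; |QF| = 62.86 ✓.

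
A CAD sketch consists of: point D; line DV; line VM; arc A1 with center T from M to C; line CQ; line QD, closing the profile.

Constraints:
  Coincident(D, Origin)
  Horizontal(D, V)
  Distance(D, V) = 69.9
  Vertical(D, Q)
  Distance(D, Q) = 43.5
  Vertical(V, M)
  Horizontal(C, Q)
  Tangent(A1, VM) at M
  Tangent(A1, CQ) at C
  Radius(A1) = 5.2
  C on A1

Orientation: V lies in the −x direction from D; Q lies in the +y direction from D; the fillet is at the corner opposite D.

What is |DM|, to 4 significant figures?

79.71

D is at the origin; D and V share the same y with |DV| = 69.9 and V on the −x side, so V = (-69.90, 0.000). DQ is vertical with |DQ| = 43.5 and Q on the +y side, so Q = (0.000, 43.50). The virtual corner opposite D is at (-69.90, 43.50). Since A1 is tangent to VM there, TM ⟂ VM and tangency of A1 to CQ means the radius TC is perpendicular to CQ, with radius 5.2, so the center T sits 5.2 in from both sides at T = (-64.70, 38.30). That places the tangent points at M = (-69.90, 38.30) on VM and C = (-64.70, 43.50) on CQ. Then |DM| = |M − D| = 79.71.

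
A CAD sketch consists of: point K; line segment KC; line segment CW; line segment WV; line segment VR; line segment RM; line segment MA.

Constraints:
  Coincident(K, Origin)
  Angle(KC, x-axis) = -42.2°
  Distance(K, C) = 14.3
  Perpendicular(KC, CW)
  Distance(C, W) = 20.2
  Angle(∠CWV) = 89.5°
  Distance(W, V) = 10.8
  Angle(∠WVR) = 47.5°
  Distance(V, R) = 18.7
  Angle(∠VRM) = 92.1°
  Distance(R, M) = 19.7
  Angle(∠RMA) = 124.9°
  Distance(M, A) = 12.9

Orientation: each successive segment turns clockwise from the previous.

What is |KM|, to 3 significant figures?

36.7

∠WVR = 47.5° gives VR at 4.80° from the x-axis; with |VR| = 18.7, R = (7.72, -15.7). ∠VRM = 92.1° gives RM at -83.1° from the x-axis; with |RM| = 19.7, M = (10.1, -35.2). Then |KM| = |M − K| = 36.7.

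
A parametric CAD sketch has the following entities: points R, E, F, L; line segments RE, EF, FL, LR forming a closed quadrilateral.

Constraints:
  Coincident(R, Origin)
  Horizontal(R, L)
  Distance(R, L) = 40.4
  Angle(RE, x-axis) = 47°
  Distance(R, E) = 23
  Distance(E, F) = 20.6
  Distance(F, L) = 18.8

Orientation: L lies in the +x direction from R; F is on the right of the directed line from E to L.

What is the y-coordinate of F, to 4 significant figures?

-2.845

Checks: |EF| = 20.60 ✓; |FL| = 18.80 ✓.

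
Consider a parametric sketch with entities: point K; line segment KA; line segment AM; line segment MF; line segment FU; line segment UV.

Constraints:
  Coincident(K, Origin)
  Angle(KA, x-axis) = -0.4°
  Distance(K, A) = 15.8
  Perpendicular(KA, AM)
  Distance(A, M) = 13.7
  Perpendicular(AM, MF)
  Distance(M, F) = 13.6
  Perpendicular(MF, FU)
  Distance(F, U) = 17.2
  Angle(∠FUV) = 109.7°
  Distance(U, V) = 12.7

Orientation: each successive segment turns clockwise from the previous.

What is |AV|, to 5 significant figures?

7.9527

MF is perpendicular to FU, so FU runs at 89.600°; with |FU| = 17.2, U = (2.2244, 3.4846). ∠FUV = 109.7° gives UV at 19.300° from the x-axis; with |UV| = 12.7, V = (14.211, 7.6821). Then |AV| = |V − A| = 7.9527.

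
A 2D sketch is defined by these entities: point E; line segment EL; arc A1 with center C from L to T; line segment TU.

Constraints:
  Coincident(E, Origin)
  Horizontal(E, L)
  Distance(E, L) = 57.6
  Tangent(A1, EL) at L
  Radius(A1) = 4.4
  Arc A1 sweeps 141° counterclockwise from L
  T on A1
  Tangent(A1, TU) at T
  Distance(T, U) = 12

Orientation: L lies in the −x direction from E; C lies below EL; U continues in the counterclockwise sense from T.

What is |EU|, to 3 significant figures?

53.3

On A1, L sits at bearing 90° from C; a 141° counterclockwise sweep puts T at bearing 231°, so T = C + 4.4·(cos 231°, sin 231°) = (-60.4, -7.82). The tangent condition forces CT to be normal to TU, so TU runs along (−sin 231°, cos 231°); with |TU| = 12.0, U = (-51.0, -15.4). Then |EU| = |U − E| = 53.3.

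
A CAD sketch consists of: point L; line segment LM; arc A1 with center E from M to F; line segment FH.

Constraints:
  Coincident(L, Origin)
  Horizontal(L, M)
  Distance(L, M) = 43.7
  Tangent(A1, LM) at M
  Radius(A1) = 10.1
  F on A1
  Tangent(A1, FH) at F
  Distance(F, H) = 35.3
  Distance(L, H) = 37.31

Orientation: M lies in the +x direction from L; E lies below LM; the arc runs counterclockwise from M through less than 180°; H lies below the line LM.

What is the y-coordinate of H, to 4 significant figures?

-33.85

L is at the origin; LM is horizontal with |LM| = 43.7 and M on the +x side, so M = (43.70, 0.000). Tangency of A1 to LM means the radius EM is perpendicular to LM, so E = M + (0, -10.1) = (43.70, -10.10). Since EF ⟂ FH (tangency), |EH| = √(10.1² + 35.3²) = 36.72 regardless of where F sits on A1. So H lies on both circle(L, 37.31) and circle(E, 36.72); the below-LM intersection is H = (15.70, -33.85). F is the foot of the tangent from H: F = (35.30, -4.491).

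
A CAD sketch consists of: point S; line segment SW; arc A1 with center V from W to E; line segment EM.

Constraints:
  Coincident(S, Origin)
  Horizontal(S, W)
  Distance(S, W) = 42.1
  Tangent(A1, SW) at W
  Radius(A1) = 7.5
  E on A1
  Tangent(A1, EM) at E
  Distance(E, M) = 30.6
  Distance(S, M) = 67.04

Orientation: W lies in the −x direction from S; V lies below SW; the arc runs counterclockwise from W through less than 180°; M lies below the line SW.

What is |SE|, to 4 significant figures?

49.68

S is at the origin; S and W share the same y with |SW| = 42.1 and W on the −x side, so W = (-42.10, 0.000). A1 meets SW tangentially, so VW is at right angles to SW, so V = W + (0, -7.5) = (-42.10, -7.500). Since VE ⟂ EM (tangency), |VM| = √(7.5² + 30.6²) = 31.51 regardless of where E sits on A1. So M lies on both circle(S, 67.04) and circle(V, 31.51); the below-SW intersection is M = (-57.03, -35.24). E is the foot of the tangent from M: E = (-49.36, -5.621).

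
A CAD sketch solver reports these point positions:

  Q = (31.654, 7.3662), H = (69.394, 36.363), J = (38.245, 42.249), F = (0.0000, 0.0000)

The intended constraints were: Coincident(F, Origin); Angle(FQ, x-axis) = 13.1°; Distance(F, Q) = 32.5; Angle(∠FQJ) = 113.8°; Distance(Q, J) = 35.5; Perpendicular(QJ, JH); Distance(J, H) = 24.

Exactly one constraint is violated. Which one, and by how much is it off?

Distance(J, H) = 24 — off by 7.70.

F = (0.00, 0.00) ✓; FQ at 13.10° ✓; |FQ| = 32.50 ✓; ∠FQJ = 113.8° ✓; |QJ| = 35.50 ✓; ∠(QJ, JH) = 90.00° ✓; |JH| = 31.70 ✗.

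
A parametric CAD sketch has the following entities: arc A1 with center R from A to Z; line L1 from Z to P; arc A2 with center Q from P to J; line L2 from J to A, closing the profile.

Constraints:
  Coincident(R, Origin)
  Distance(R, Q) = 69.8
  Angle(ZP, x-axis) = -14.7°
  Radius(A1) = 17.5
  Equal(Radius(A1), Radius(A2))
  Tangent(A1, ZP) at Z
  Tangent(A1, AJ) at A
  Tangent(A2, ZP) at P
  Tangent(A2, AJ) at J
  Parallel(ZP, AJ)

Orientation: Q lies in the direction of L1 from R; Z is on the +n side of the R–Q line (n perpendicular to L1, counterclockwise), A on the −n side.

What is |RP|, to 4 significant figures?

71.96

The slot axis is L1's direction at -14.7°, so u = (cos -14.7°, sin -14.7°) = (0.9673, -0.2538) and n = (−sin -14.7°, cos -14.7°) = (0.2538, 0.9673). R is at the origin and Q lies 69.8 along u from R, so Q = 69.8·u = (67.52, -17.71). Tangency of A1 to both parallel lines with radius 17.5 puts Z and A at R ± 17.5·n: Z = (4.441, 16.93), A = (-4.441, -16.93). Equal radii place P and J the same way about Q: P = Q + 17.5·n = (71.96, -0.7851), J = Q − 17.5·n = (63.07, -34.64). Then |RP| = |P − R| = 71.96.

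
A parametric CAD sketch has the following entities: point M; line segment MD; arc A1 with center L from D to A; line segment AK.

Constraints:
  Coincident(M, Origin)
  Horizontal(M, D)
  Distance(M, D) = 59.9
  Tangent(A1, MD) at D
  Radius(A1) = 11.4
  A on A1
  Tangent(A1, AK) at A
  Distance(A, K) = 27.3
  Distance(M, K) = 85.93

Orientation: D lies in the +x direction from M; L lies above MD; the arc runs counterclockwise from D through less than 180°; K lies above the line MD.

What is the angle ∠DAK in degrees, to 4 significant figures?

143.6°

M is at the origin; M and D share the same y with |MD| = 59.9 and D on the +x side, so D = (59.90, 0.000). A1 meets MD tangentially, so LD is at right angles to MD, so L = D + (0, 11.4) = (59.90, 11.40). Since LA ⟂ AK (tangency), |LK| = √(11.4² + 27.3²) = 29.58 regardless of where A sits on A1. So K lies on both circle(M, 85.93) and circle(L, 29.58); the above-MD intersection is K = (78.88, 34.10). A is the foot of the tangent from K: A = (70.79, 8.023).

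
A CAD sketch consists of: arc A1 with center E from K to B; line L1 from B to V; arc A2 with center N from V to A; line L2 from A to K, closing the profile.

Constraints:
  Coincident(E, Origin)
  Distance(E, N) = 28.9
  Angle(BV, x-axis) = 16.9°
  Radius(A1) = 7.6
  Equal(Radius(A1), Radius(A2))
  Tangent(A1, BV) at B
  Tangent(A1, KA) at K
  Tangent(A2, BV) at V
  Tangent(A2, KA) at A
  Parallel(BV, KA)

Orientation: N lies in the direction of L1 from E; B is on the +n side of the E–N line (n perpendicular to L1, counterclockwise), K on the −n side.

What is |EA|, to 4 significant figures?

29.88

The slot axis is L1's direction at 16.9°, so u = (cos 16.9°, sin 16.9°) = (0.9568, 0.2907) and n = (−sin 16.9°, cos 16.9°) = (-0.2907, 0.9568). E is at the origin and N lies 28.9 along u from E, so N = 28.9·u = (27.65, 8.401). Tangency of A1 to both parallel lines with radius 7.6 puts B and K at E ± 7.6·n: B = (-2.209, 7.272), K = (2.209, -7.272). Equal radii place V and A the same way about N: V = N + 7.6·n = (25.44, 15.67), A = N − 7.6·n = (29.86, 1.130). Then |EA| = |A − E| = 29.88.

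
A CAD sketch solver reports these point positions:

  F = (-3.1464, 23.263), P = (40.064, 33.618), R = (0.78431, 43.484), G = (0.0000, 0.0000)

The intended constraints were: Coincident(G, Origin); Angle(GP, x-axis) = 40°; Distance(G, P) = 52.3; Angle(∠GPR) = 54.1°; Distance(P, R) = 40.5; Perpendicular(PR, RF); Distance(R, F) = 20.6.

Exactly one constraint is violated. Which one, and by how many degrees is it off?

Perpendicular(PR, RF) — off by 3.10°.

G = (0.00, 0.00) ✓; GP at 40.00° ✓; |GP| = 52.30 ✓; ∠GPR = 54.10° ✓; |PR| = 40.50 ✓; ∠(PR, RF) = 93.10° ✗; |RF| = 20.60 ✓.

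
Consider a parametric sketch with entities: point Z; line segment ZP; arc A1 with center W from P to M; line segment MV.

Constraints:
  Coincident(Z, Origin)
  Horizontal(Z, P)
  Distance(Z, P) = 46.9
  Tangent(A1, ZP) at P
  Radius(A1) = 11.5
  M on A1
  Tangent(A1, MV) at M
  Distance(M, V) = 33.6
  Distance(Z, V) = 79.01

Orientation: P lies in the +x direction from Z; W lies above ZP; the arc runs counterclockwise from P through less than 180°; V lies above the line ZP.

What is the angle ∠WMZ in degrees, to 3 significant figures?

25.7°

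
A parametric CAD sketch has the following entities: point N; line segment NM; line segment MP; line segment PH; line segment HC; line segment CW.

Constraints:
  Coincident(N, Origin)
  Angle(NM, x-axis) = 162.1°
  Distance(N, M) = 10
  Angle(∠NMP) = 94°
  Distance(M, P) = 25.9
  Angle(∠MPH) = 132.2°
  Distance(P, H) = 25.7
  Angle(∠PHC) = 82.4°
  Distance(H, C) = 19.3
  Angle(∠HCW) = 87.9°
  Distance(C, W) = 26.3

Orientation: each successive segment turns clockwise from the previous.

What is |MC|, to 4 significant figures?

40.55

N is at the origin; NM runs at 162.1° with length 10.0, so M = (-9.516, 3.074). ∠NMP = 94.0° gives MP at 76.10° from the x-axis; with |MP| = 25.9, P = (-3.294, 28.22). ∠MPH = 132.2° gives PH at 28.30° from the x-axis; with |PH| = 25.7, H = (19.33, 40.40). ∠PHC = 82.4° gives HC at -69.30° from the x-axis; with |HC| = 19.3, C = (26.16, 22.35). Then |MC| = |C − M| = 40.55.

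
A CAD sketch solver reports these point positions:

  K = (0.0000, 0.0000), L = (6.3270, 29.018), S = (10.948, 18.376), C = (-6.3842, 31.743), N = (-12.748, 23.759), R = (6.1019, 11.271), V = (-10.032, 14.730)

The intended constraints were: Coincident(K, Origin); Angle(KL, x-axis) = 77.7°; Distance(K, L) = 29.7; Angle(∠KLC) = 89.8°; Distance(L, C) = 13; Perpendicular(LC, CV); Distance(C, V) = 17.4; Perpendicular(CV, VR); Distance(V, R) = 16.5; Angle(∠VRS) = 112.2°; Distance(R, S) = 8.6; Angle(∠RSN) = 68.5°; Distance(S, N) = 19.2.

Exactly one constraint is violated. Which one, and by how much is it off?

Distance(S, N) = 19.2 — off by 5.10.

K = (0.00, 0.00) ✓; KL at 77.70° ✓; |KL| = 29.70 ✓; ∠KLC = 89.80° ✓; |LC| = 13.00 ✓; ∠(LC, CV) = 90.00° ✓; |CV| = 17.40 ✓; ∠(CV, VR) = 90.00° ✓; |VR| = 16.50 ✓; ∠VRS = 112.2° ✓; |RS| = 8.600 ✓; ∠RSN = 68.50° ✓; |SN| = 24.30 ✗.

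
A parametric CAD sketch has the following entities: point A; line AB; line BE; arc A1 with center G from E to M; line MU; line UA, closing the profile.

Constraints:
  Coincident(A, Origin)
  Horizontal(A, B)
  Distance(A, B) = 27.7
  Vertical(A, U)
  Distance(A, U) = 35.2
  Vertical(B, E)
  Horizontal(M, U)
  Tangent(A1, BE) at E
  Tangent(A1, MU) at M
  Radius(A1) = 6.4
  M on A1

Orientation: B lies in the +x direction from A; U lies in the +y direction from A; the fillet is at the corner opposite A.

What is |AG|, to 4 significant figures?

35.82

A is at the origin; A and B share the same y with |AB| = 27.7 and B on the +x side, so B = (27.70, 0.000). AU is vertical with |AU| = 35.2 and U on the +y side, so U = (0.000, 35.20). The virtual corner opposite A is at (27.70, 35.20). The tangent condition forces GE to be normal to BE and A1 meets MU tangentially, so GM is at right angles to MU, with radius 6.4, so the center G sits 6.4 in from both sides at G = (21.30, 28.80). Then |AG| = |G − A| = 35.82.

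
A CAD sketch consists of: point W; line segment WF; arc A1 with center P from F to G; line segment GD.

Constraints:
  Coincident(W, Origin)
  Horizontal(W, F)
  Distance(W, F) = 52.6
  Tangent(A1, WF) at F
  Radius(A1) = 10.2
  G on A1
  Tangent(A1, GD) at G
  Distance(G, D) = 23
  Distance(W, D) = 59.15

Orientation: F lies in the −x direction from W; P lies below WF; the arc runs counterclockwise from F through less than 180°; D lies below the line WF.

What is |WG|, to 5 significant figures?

63.033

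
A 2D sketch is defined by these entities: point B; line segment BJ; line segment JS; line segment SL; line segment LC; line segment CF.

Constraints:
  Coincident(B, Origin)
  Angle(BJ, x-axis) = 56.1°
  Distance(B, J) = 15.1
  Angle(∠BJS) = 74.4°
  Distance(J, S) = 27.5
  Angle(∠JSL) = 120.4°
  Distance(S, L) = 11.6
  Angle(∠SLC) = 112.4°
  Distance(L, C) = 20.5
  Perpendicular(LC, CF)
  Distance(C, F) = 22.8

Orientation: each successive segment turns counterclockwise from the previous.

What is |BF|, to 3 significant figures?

2.35

∠SLC = 112.4° gives LC at -71.1° from the x-axis; with |LC| = 20.5, C = (-19.8, -5.88). The perpendicularity gives CF at right angles to LC, so CF runs at 18.9°; with |CF| = 22.8, F = (1.81, 1.50). Then |BF| = |F − B| = 2.35.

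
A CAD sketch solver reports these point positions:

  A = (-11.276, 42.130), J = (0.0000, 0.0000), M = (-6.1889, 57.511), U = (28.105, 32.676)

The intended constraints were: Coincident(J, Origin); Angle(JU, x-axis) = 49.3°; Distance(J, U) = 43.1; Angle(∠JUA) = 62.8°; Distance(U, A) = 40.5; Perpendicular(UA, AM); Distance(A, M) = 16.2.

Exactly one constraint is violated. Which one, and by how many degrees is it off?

Perpendicular(UA, AM) — off by 4.80°.

J = (0.00, 0.00) ✓; JU at 49.30° ✓; |JU| = 43.10 ✓; ∠JUA = 62.80° ✓; |UA| = 40.50 ✓; ∠(UA, AM) = 94.80° ✗; |AM| = 16.20 ✓.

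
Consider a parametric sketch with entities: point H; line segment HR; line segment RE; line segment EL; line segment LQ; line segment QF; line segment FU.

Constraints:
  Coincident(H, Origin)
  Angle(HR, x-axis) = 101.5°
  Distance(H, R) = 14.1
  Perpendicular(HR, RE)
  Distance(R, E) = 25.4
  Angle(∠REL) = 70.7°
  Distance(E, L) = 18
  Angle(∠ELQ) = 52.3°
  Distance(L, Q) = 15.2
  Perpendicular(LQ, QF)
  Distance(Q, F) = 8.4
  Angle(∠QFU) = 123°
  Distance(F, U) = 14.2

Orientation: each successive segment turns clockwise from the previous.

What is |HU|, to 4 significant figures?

32.37

H is at the origin; HR runs at 101.5° with length 14.1, so R = (-2.811, 13.82). HR ⟂ RE, so RE runs at 11.50°; with |RE| = 25.4, E = (22.08, 18.88). ∠REL = 70.7° gives EL at -97.80° from the x-axis; with |EL| = 18.0, L = (19.64, 1.047). ∠ELQ = 52.3° gives LQ at 134.5° from the x-axis; with |LQ| = 15.2, Q = (8.982, 11.89). The perpendicularity gives QF at right angles to LQ, so QF runs at 44.50°; with |QF| = 8.4, F = (14.97, 17.78). ∠QFU = 123.0° gives FU at -12.50° from the x-axis; with |FU| = 14.2, U = (28.84, 14.70). Then |HU| = |U − H| = 32.37.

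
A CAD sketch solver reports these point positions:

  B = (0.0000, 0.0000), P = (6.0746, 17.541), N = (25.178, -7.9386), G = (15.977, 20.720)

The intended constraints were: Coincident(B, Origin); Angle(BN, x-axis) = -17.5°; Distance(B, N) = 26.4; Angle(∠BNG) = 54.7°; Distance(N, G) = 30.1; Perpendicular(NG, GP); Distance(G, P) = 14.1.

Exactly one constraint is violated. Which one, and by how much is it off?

Distance(G, P) = 14.1 — off by 3.70.

B = (0.00, 0.00) ✓; BN at -17.50° ✓; |BN| = 26.40 ✓; ∠BNG = 54.70° ✓; |NG| = 30.10 ✓; ∠(NG, GP) = 90.00° ✓; |GP| = 10.40 ✗.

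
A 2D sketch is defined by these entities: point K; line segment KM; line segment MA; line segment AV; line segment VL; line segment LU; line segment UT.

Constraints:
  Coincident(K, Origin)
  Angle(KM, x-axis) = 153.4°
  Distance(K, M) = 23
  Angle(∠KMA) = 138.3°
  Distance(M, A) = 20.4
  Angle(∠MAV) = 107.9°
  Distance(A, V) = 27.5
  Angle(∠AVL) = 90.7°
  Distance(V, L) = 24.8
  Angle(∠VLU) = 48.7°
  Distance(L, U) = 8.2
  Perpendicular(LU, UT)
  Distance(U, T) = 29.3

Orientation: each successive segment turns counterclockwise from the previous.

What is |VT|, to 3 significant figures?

13.4

K is at the origin; KM runs at 153.4° with length 23.0, so M = (-20.6, 10.3). ∠KMA = 138.3° gives MA at -165° from the x-axis; with |MA| = 20.4, A = (-40.3, 4.98). ∠MAV = 107.9° gives AV at -92.8° from the x-axis; with |AV| = 27.5, V = (-41.6, -22.5). ∠AVL = 90.7° gives VL at -3.50° from the x-axis; with |VL| = 24.8, L = (-16.9, -24.0). ∠VLU = 48.7° gives LU at 128° from the x-axis; with |LU| = 8.2, U = (-21.9, -17.5). LU is perpendicular to UT, so UT runs at -142°; with |UT| = 29.3, T = (-45.0, -35.5). Then |VT| = |T − V| = 13.4.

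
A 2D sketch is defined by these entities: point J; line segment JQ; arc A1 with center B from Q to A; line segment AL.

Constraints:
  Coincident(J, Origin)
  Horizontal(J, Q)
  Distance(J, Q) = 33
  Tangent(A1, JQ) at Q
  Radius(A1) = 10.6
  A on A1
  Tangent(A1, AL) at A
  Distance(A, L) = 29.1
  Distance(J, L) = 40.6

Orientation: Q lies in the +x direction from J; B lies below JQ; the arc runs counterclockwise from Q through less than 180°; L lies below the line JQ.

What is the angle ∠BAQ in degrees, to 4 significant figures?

50.80°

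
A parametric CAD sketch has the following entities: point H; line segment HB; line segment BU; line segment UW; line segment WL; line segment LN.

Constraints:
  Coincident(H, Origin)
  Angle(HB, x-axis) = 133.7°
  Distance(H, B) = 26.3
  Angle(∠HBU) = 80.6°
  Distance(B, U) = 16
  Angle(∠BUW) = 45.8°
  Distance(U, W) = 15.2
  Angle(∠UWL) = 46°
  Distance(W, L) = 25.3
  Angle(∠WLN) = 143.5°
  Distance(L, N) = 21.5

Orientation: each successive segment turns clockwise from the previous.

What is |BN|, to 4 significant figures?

36.22

∠UWL = 46.0° gives WL at 126.1° from the x-axis; with |WL| = 25.3, L = (-22.47, 33.50). ∠WLN = 143.5° gives LN at 89.60° from the x-axis; with |LN| = 21.5, N = (-22.32, 55.00). Then |BN| = |N − B| = 36.22.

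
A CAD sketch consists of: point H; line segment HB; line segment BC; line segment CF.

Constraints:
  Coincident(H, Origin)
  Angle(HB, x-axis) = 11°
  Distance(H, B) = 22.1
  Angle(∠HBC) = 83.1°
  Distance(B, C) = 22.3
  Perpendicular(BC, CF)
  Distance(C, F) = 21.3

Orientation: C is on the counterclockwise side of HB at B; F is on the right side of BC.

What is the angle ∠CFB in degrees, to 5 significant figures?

46.314°

∠HBC = 83.1°, so BC runs at 11.0° + (180° − 83.1°) = 107.90° from the x-axis; with |BC| = 22.3, C = B + 22.3·(cos 107.90°, sin 107.90°) = (14.840, 25.437). BC ⟂ CF; with |CF| = 21.3 on the right of BC, F = C + 21.3·(0.95159, 0.30736) = (35.109, 31.984). Then cos ∠CFB = FC·FB / (|FC||FB|), giving 46.314°.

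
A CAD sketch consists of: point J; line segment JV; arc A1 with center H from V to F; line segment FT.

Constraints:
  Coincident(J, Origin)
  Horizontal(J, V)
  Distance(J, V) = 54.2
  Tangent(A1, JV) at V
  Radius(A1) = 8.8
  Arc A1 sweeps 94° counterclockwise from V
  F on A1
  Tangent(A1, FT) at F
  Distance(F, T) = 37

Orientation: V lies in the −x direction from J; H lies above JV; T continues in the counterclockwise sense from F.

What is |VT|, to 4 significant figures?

46.74

On A1, V sits at bearing -90° from H; a 94° counterclockwise sweep puts F at bearing 4°, so F = H + 8.8·(cos 4°, sin 4°) = (-45.42, 9.414). Tangency of A1 to FT means the radius HF is perpendicular to FT, so FT runs along (−sin 4°, cos 4°); with |FT| = 37.0, T = (-48.00, 46.32). Then |VT| = |T − V| = 46.74.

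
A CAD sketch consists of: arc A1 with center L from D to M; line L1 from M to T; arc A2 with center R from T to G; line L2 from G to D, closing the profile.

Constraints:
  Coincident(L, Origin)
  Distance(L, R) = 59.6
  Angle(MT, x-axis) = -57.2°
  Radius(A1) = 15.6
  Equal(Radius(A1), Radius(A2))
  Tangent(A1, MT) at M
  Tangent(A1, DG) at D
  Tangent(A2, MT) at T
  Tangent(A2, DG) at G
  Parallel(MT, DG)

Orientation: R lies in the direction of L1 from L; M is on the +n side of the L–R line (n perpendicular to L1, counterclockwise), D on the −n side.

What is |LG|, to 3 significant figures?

61.6

The slot axis is L1's direction at -57.2°, so u = (cos -57.2°, sin -57.2°) = (0.542, -0.841) and n = (−sin -57.2°, cos -57.2°) = (0.841, 0.542). L is at the origin and R lies 59.6 along u from L, so R = 59.6·u = (32.3, -50.1). Tangency of A1 to both parallel lines with radius 15.6 puts M and D at L ± 15.6·n: M = (13.1, 8.45), D = (-13.1, -8.45). Equal radii place T and G the same way about R: T = R + 15.6·n = (45.4, -41.6), G = R − 15.6·n = (19.2, -58.5). Then |LG| = |G − L| = 61.6.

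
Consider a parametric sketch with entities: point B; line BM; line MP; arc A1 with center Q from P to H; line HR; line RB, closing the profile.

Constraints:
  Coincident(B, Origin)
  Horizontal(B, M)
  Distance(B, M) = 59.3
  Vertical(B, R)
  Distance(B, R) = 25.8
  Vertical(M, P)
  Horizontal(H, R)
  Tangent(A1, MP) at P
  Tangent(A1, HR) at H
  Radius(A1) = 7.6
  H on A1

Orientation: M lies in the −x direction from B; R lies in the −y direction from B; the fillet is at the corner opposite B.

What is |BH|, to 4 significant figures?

57.78

B is at the origin; BM is horizontal with |BM| = 59.3 and M on the −x side, so M = (-59.30, 0.000). BR is vertical with |BR| = 25.8 and R on the −y side, so R = (0.000, -25.80). The virtual corner opposite B is at (-59.30, -25.80). Tangency of A1 to MP means the radius QP is perpendicular to MP and tangency of A1 to HR means the radius QH is perpendicular to HR, with radius 7.6, so the center Q sits 7.6 in from both sides at Q = (-51.70, -18.20). That places the tangent points at P = (-59.30, -18.20) on MP and H = (-51.70, -25.80) on HR. Then |BH| = |H − B| = 57.78.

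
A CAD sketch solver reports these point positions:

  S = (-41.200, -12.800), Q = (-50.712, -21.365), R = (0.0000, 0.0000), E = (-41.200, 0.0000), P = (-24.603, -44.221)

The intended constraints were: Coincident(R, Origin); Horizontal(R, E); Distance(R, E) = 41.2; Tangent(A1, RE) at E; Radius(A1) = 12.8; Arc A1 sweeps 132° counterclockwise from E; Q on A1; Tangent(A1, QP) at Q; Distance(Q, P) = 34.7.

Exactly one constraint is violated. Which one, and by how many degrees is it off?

Tangent(A1, QP) at Q — off by 6.80°.

R = (0.00, 0.00) ✓; R.y = 0.00, E.y = 0.00 ✓; |RE| = 41.20 ✓; ∠(SE, ER) = 90.00° ✓; |SE| = 12.80 ✓; bearing(S→Q) − bearing(S→E) = 132.0° ✓; |SQ| = 12.80 ✓; ∠(SQ, QP) = 83.20° ✗; |QP| = 34.70 ✓.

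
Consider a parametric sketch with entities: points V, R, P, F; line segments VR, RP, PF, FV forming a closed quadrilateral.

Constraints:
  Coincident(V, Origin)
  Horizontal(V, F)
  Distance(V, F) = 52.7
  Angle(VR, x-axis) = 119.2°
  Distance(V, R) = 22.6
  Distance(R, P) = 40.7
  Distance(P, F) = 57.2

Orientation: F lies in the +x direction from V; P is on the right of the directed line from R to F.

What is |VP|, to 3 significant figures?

19.7

Checks: |RP| = 40.70 ✓; |PF| = 57.20 ✓.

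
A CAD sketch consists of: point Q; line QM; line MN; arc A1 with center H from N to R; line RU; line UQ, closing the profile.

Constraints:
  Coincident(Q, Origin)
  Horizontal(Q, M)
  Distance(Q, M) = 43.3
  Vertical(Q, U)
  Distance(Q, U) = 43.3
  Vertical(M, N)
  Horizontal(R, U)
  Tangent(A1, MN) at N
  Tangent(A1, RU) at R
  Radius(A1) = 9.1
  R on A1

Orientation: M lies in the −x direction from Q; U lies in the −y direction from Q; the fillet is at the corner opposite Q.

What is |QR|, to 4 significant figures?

55.18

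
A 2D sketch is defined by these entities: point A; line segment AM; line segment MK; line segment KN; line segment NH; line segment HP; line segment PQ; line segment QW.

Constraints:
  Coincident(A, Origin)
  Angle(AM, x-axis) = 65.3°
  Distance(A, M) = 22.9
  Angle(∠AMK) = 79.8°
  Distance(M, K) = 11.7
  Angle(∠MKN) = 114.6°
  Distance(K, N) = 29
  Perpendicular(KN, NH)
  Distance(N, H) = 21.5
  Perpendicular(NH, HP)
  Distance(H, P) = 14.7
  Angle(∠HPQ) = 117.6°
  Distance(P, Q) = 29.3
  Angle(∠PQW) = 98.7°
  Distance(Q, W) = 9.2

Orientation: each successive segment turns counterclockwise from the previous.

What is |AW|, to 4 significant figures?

27.80

A is at the origin; AM runs at 65.3° with length 22.9, so M = (9.569, 20.80). ∠AMK = 79.8° gives MK at 165.5° from the x-axis; with |MK| = 11.7, K = (-1.758, 23.73). ∠MKN = 114.6° gives KN at -129.1° from the x-axis; with |KN| = 29.0, N = (-20.05, 1.229). KN is perpendicular to NH, so NH runs at -39.10°; with |NH| = 21.5, H = (-3.363, -12.33). The perpendicularity gives HP at right angles to NH, so HP runs at 50.90°; with |HP| = 14.7, P = (5.908, -0.9227). ∠HPQ = 117.6° gives PQ at 113.3° from the x-axis; with |PQ| = 29.3, Q = (-5.681, 25.99). ∠PQW = 98.7° gives QW at -165.4° from the x-axis; with |QW| = 9.2, W = (-14.58, 23.67). Then |AW| = |W − A| = 27.80.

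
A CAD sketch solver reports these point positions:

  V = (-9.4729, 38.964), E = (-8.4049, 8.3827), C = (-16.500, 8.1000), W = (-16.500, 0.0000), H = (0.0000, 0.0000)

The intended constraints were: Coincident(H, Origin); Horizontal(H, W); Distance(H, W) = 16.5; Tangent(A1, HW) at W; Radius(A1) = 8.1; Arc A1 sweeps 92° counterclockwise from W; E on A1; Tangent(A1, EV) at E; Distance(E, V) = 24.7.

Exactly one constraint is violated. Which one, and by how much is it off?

Distance(E, V) = 24.7 — off by 5.90.

H = (0.00, 0.00) ✓; H.y = 0.00, W.y = 0.00 ✓; |HW| = 16.50 ✓; ∠(CW, WH) = 90.00° ✓; |CW| = 8.100 ✓; bearing(C→E) − bearing(C→W) = 92.00° ✓; |CE| = 8.100 ✓; ∠(CE, EV) = 90.00° ✓; |EV| = 30.60 ✗.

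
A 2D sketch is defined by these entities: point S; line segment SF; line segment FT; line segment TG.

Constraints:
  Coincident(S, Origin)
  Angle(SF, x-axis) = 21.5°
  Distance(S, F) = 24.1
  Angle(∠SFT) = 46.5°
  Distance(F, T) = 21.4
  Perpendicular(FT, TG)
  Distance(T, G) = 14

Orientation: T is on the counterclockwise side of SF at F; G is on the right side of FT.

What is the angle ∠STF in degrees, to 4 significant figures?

74.61°

S is at the origin; SF runs at 21.5° with length 24.1, so F = 24.1·(cos 21.5°, sin 21.5°) = (22.42, 8.833). ∠SFT = 46.5°, so FT runs at 21.5° + (180° − 46.5°) = 155.0° from the x-axis; with |FT| = 21.4, T = F + 21.4·(cos 155.0°, sin 155.0°) = (3.028, 17.88). Then cos ∠STF = TS·TF / (|TS||TF|), giving 74.61°.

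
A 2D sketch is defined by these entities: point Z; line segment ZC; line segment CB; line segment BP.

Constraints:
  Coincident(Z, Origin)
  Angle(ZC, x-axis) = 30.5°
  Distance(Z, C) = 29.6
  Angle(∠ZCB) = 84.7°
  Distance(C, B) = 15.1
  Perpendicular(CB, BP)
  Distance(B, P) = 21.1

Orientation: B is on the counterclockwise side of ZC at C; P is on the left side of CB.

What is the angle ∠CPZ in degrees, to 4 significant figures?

88.51°

Z is at the origin; ZC runs at 30.5° with length 29.6, so C = 29.6·(cos 30.5°, sin 30.5°) = (25.50, 15.02). ∠ZCB = 84.7°, so CB runs at 30.5° + (180° − 84.7°) = 125.8° from the x-axis; with |CB| = 15.1, B = C + 15.1·(cos 125.8°, sin 125.8°) = (16.67, 27.27). CB ⟂ BP; with |BP| = 21.1 on the left of CB, P = B + 21.1·(-0.8111, -0.5850) = (-0.4421, 14.93). Then cos ∠CPZ = PC·PZ / (|PC||PZ|), giving 88.51°.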